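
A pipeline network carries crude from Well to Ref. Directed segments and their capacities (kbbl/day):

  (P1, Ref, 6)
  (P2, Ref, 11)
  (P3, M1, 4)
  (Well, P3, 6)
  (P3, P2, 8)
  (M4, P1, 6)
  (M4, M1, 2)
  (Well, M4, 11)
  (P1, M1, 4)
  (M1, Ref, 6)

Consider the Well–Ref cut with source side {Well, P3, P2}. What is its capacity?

Edges leaving {Well, P3, P2}: Well→M4 (11), P3→M1 (4), P2→Ref (11).
Cut capacity = 11 + 4 + 11 = 26.

26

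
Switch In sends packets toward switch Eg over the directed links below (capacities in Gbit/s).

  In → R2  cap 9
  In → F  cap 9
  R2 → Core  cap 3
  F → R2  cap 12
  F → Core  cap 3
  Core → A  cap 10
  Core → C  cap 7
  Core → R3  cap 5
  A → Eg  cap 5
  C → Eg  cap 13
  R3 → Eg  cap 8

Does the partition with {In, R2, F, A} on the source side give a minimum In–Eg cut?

No — its capacity is 11, but the minimum cut has capacity 6.

Given cut capacity: 3 + 3 + 5 = 11.
Augment In→R2→Core→A→Eg: bottleneck 3, flow now 3.
Augment In→F→Core→A→Eg: bottleneck 2, flow now 5.
Augment In→F→Core→C→Eg: bottleneck 1, flow now 6.
No augmenting path remains; maximum flow = 6.
In the residual graph, reachable from In: {In, R2, F}.
Min-cut edges: R2→Core (3), F→Core (3); capacity 3 + 3 = 6.
Cut capacity 11 exceeds the max flow 6, so it is not minimum.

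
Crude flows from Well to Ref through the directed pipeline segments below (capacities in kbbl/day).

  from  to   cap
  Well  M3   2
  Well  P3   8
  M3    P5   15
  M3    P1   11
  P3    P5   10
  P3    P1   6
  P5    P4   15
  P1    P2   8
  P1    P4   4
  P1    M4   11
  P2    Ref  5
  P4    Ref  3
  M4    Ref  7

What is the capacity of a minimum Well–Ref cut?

Augment Well→M3→P5→P4→Ref: bottleneck 2, flow now 2.
Augment Well→P3→P5→P4→Ref: bottleneck 1, flow now 3.
Augment Well→P3→P1→P2→Ref: bottleneck 5, flow now 8.
Augment Well→P3→P1→M4→Ref: bottleneck 1, flow now 9.
Augment Well→P3→P5→M3→P1→M4→Ref: bottleneck 1, flow now 10. (uses reverse residual edge)
No augmenting path remains; maximum flow = 10.
By max-flow min-cut, the minimum cut capacity equals the max flow.
In the residual graph, reachable from Well: {Well}.
Min-cut edges: Well→M3 (2), Well→P3 (8); capacity 2 + 8 = 10.

10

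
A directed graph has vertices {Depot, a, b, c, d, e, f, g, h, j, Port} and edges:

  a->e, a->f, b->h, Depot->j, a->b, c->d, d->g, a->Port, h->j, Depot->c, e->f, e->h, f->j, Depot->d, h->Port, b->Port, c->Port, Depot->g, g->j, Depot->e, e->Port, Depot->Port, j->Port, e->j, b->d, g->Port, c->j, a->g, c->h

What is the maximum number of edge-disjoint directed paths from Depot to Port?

5

Assign every edge capacity 1; by Menger, the answer equals the max flow.
Path Depot→Port (+1); total 1.
Path Depot→c→Port (+1); total 2.
Path Depot→e→Port (+1); total 3.
Path Depot→g→Port (+1); total 4.
Path Depot→j→Port (+1); total 5.
No residual Depot→Port path; max flow = 5.
Certifying cut of size 5: {Depot→Port, Depot→c, Depot→e, g→Port, j→Port}.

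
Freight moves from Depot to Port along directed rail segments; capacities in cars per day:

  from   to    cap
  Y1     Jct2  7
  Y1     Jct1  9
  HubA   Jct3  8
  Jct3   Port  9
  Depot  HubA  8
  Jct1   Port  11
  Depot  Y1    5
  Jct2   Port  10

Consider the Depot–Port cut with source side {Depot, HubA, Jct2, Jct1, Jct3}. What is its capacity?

Edges leaving {Depot, HubA, Jct2, Jct1, Jct3}: Depot→Y1 (5), Jct2→Port (10), Jct1→Port (11), Jct3→Port (9).
Cut capacity = 5 + 10 + 11 + 9 = 35.

35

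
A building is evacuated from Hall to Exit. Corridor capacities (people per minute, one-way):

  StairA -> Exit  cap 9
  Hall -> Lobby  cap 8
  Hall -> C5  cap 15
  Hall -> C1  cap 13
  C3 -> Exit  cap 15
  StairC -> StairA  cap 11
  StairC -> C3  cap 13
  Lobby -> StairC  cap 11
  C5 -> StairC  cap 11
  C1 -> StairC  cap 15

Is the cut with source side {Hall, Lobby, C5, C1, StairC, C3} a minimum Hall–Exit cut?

Given cut capacity: 11 + 15 = 26.
Augment Hall→Lobby→StairC→C3→Exit: bottleneck 8, flow now 8.
Augment Hall→C5→StairC→C3→Exit: bottleneck 5, flow now 13.
Augment Hall→C5→StairC→StairA→Exit: bottleneck 6, flow now 19.
Augment Hall→C1→StairC→StairA→Exit: bottleneck 3, flow now 22.
No augmenting path remains; maximum flow = 22.
In the residual graph, reachable from Hall: {Hall, Lobby, C5, C1, StairC, StairA}.
Min-cut edges: StairC→C3 (13), StairA→Exit (9); capacity 13 + 9 = 22.
Cut capacity 26 exceeds the max flow 22, so it is not minimum.

No — its capacity is 26, but the minimum cut has capacity 22.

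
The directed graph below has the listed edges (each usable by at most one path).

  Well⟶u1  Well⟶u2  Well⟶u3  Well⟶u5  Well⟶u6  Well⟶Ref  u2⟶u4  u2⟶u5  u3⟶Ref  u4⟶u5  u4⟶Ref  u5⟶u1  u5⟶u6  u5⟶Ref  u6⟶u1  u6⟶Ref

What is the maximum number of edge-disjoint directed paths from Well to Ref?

Assign every edge capacity 1; by Menger, the answer equals the max flow.
Path Well→Ref (+1); total 1.
Path Well→u3→Ref (+1); total 2.
Path Well→u5→Ref (+1); total 3.
Path Well→u6→Ref (+1); total 4.
Path Well→u2→u4→Ref (+1); total 5.
No residual Well→Ref path; max flow = 5.
Certifying cut of size 5: {Well→Ref, Well→u2, Well→u3, Well→u5, Well→u6}.

5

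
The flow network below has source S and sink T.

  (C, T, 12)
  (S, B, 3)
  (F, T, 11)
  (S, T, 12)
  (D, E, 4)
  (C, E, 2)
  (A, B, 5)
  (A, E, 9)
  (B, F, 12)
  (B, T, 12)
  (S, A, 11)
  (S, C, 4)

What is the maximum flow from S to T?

Augment S→T: bottleneck 12, flow now 12.
Augment S→B→T: bottleneck 3, flow now 15.
Augment S→C→T: bottleneck 4, flow now 19.
Augment S→A→B→T: bottleneck 5, flow now 24.
No augmenting path remains; maximum flow = 24.
In the residual graph, reachable from S: {S, A, E}.
Min-cut edges: S→B (3), S→C (4), S→T (12), A→B (5); capacity 3 + 4 + 12 + 5 = 24.
This cut is saturated, so no flow can exceed 24.

24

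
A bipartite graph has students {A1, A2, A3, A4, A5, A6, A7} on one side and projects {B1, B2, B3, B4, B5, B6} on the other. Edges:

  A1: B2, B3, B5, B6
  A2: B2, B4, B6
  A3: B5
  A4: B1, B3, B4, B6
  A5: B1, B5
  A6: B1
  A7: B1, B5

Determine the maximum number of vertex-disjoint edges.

5

Unit-capacity flow: source→left, listed edges, right→sink; max matching = max flow.
Augmenting path A1→B2 (+1); matched 1.
Augmenting path A2→B4 (+1); matched 2.
Augmenting path A3→B5 (+1); matched 3.
Augmenting path A4→B1 (+1); matched 4.
Augmenting path A5→B1→A4→B3 (+1); matched 5.
No augmenting path remains; maximum matching = 5.
König certificate: {A1, A2, A4, B1, B5} is a vertex cover of size 5 (every listed pair touches it), so no matching can be larger.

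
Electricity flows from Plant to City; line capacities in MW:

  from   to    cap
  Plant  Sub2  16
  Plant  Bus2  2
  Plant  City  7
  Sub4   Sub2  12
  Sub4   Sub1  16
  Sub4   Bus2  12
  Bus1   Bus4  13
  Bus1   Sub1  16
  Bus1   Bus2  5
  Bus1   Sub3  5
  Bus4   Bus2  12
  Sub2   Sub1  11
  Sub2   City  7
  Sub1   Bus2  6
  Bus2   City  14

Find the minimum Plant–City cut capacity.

Augment Plant→City: bottleneck 7, flow now 7.
Augment Plant→Sub2→City: bottleneck 7, flow now 14.
Augment Plant→Bus2→City: bottleneck 2, flow now 16.
Augment Plant→Sub2→Sub1→Bus2→City: bottleneck 6, flow now 22.
No augmenting path remains; maximum flow = 22.
By max-flow min-cut, the minimum cut capacity equals the max flow.
In the residual graph, reachable from Plant: {Plant, Sub2, Sub1}.
Min-cut edges: Plant→Bus2 (2), Plant→City (7), Sub2→City (7), Sub1→Bus2 (6); capacity 2 + 7 + 7 + 6 = 22.

22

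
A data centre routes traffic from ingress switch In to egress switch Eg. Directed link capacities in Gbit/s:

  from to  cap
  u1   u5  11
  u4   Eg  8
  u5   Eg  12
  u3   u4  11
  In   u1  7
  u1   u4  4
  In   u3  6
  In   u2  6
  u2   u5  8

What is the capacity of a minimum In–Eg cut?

Augment In→u1→u4→Eg: bottleneck 4, flow now 4.
Augment In→u1→u5→Eg: bottleneck 3, flow now 7.
Augment In→u2→u5→Eg: bottleneck 6, flow now 13.
Augment In→u3→u4→Eg: bottleneck 4, flow now 17.
Augment In→u3→u4→u1→u5→Eg: bottleneck 2, flow now 19. (uses reverse residual edge)
No augmenting path remains; maximum flow = 19.
By max-flow min-cut, the minimum cut capacity equals the max flow.
In the residual graph, reachable from In: {In}.
Min-cut edges: In→u1 (7), In→u2 (6), In→u3 (6); capacity 7 + 6 + 6 = 19.

19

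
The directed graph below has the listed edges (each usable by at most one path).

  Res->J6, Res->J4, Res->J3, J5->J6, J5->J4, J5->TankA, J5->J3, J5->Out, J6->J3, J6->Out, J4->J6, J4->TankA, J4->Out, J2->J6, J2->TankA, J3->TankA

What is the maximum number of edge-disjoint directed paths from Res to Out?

2

Assign every edge capacity 1; by Menger, the answer equals the max flow.
Path Res→J6→Out (+1); total 1.
Path Res→J4→Out (+1); total 2.
No residual Res→Out path; max flow = 2.
Certifying cut of size 2: {Res→J4, Res→J6}.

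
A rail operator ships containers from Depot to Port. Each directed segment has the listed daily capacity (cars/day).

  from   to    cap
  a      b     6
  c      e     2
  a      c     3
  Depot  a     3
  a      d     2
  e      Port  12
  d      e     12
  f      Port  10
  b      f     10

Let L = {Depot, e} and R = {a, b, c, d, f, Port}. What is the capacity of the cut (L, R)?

Edges leaving {Depot, e}: Depot→a (3), e→Port (12).
Cut capacity = 3 + 12 = 15.

15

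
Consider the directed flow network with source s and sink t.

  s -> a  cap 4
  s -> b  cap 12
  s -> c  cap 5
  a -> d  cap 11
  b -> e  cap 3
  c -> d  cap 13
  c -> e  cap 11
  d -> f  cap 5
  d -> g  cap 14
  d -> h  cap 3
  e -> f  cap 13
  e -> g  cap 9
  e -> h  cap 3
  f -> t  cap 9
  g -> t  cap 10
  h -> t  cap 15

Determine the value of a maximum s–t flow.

12

Augment s→a→d→f→t: bottleneck 4, flow now 4.
Augment s→b→e→f→t: bottleneck 3, flow now 7.
Augment s→c→d→f→t: bottleneck 1, flow now 8.
Augment s→c→d→g→t: bottleneck 4, flow now 12.
No augmenting path remains; maximum flow = 12.
In the residual graph, reachable from s: {s, b}.
Min-cut edges: s→a (4), s→c (5), b→e (3); capacity 4 + 5 + 3 = 12.
This cut is saturated, so no flow can exceed 12.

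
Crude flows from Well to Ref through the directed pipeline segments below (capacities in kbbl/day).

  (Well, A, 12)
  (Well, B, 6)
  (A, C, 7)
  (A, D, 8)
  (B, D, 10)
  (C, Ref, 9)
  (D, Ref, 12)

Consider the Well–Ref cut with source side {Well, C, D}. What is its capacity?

39

Edges leaving {Well, C, D}: Well→A (12), Well→B (6), C→Ref (9), D→Ref (12).
Cut capacity = 12 + 6 + 9 + 12 = 39.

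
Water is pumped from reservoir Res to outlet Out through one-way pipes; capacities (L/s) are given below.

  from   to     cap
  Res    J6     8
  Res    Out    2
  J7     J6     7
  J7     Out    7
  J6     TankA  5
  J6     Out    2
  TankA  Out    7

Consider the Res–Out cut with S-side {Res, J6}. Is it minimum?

Given cut capacity: 2 + 5 + 2 = 9.
Augment Res→Out: bottleneck 2, flow now 2.
Augment Res→J6→Out: bottleneck 2, flow now 4.
Augment Res→J6→TankA→Out: bottleneck 5, flow now 9.
No augmenting path remains; maximum flow = 9.
Cut capacity 9 equals the max flow, so it is a minimum cut.

Yes — it is a minimum cut (capacity 9).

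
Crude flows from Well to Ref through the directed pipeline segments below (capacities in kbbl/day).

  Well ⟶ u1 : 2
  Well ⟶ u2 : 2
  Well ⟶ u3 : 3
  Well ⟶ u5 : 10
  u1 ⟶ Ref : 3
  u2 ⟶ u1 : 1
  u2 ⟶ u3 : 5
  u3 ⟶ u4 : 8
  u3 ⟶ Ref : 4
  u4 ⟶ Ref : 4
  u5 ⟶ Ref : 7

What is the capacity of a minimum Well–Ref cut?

Augment Well→u1→Ref: bottleneck 2, flow now 2.
Augment Well→u3→Ref: bottleneck 3, flow now 5.
Augment Well→u5→Ref: bottleneck 7, flow now 12.
Augment Well→u2→u1→Ref: bottleneck 1, flow now 13.
Augment Well→u2→u3→Ref: bottleneck 1, flow now 14.
No augmenting path remains; maximum flow = 14.
By max-flow min-cut, the minimum cut capacity equals the max flow.
In the residual graph, reachable from Well: {Well, u5}.
Min-cut edges: Well→u1 (2), Well→u2 (2), Well→u3 (3), u5→Ref (7); capacity 2 + 2 + 3 + 7 = 14.

14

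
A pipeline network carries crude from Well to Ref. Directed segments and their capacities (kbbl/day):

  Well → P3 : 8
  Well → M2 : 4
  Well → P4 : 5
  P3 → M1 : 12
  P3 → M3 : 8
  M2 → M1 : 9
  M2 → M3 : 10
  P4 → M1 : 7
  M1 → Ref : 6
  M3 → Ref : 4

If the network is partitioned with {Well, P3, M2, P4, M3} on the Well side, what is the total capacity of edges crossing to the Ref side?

Edges leaving {Well, P3, M2, P4, M3}: P3→M1 (12), M2→M1 (9), P4→M1 (7), M3→Ref (4).
Cut capacity = 12 + 9 + 7 + 4 = 32.

32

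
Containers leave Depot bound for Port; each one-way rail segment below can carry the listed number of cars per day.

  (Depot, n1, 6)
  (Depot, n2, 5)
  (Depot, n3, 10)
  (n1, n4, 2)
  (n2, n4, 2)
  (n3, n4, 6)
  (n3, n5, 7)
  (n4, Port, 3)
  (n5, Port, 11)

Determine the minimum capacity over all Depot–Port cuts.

Augment Depot→n1→n4→Port: bottleneck 2, flow now 2.
Augment Depot→n2→n4→Port: bottleneck 1, flow now 3.
Augment Depot→n3→n5→Port: bottleneck 7, flow now 10.
No augmenting path remains; maximum flow = 10.
By max-flow min-cut, the minimum cut capacity equals the max flow.
In the residual graph, reachable from Depot: {Depot, n1, n2, n3, n4}.
Min-cut edges: n3→n5 (7), n4→Port (3); capacity 7 + 3 = 10.

10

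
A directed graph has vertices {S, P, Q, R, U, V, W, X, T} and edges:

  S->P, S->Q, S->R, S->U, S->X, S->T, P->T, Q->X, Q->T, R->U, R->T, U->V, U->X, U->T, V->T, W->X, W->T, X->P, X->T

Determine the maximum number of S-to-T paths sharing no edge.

Assign every edge capacity 1; by Menger, the answer equals the max flow.
Path S→T (+1); total 1.
Path S→P→T (+1); total 2.
Path S→Q→T (+1); total 3.
Path S→R→T (+1); total 4.
Path S→U→T (+1); total 5.
Path S→X→T (+1); total 6.
No residual S→T path; max flow = 6.
Certifying cut of size 6: {S→P, S→Q, S→R, S→T, S→U, S→X}.

6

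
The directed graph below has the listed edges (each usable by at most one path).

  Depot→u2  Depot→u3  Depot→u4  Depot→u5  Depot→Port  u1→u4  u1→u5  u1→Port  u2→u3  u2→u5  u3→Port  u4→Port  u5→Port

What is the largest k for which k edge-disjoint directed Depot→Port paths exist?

Assign every edge capacity 1; by Menger, the answer equals the max flow.
Path Depot→Port (+1); total 1.
Path Depot→u3→Port (+1); total 2.
Path Depot→u4→Port (+1); total 3.
Path Depot→u5→Port (+1); total 4.
No residual Depot→Port path; max flow = 4.
Certifying cut of size 4: {Depot→Port, Depot→u4, u3→Port, u5→Port}.

4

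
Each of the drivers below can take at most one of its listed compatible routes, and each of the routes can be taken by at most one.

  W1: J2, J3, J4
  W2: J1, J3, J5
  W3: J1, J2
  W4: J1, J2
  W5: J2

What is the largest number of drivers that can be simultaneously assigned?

Unit-capacity flow: source→left, listed edges, right→sink; max matching = max flow.
Augmenting path W1→J2 (+1); matched 1.
Augmenting path W2→J1 (+1); matched 2.
Augmenting path W3→J1→W2→J3 (+1); matched 3.
Augmenting path W4→J2→W1→J4 (+1); matched 4.
No augmenting path remains; maximum matching = 4.
König certificate: {W1, W2, J1, J2} is a vertex cover of size 4 (every listed pair touches it), so no matching can be larger.

4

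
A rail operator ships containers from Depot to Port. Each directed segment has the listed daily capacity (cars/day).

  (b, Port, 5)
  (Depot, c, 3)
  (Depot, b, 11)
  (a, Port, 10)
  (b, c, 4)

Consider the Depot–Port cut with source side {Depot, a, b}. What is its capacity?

22

Edges leaving {Depot, a, b}: Depot→c (3), a→Port (10), b→c (4), b→Port (5).
Cut capacity = 3 + 10 + 4 + 5 = 22.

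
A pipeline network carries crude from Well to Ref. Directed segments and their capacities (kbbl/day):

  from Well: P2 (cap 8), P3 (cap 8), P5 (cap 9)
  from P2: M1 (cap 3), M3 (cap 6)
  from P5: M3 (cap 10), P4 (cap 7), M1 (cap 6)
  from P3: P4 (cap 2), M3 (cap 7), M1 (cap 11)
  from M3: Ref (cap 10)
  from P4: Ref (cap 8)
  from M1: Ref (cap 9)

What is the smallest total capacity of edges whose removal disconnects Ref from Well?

25

Augment Well→P2→M3→Ref: bottleneck 6, flow now 6.
Augment Well→P2→M1→Ref: bottleneck 2, flow now 8.
Augment Well→P5→M3→Ref: bottleneck 4, flow now 12.
Augment Well→P5→P4→Ref: bottleneck 5, flow now 17.
Augment Well→P3→P4→Ref: bottleneck 2, flow now 19.
Augment Well→P3→M1→Ref: bottleneck 6, flow now 25.
No augmenting path remains; maximum flow = 25.
By max-flow min-cut, the minimum cut capacity equals the max flow.
In the residual graph, reachable from Well: {Well}.
Min-cut edges: Well→P2 (8), Well→P5 (9), Well→P3 (8); capacity 8 + 9 + 8 = 25.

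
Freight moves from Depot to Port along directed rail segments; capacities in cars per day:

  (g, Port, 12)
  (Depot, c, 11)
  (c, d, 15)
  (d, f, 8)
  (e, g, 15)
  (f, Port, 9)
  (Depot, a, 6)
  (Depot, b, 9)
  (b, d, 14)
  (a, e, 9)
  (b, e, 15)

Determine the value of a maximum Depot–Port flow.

Augment Depot→a→e→g→Port: bottleneck 6, flow now 6.
Augment Depot→b→d→f→Port: bottleneck 8, flow now 14.
Augment Depot→b→e→g→Port: bottleneck 1, flow now 15.
Augment Depot→c→d→b→e→g→Port: bottleneck 5, flow now 20. (uses reverse residual edge)
No augmenting path remains; maximum flow = 20.
In the residual graph, reachable from Depot: {Depot, a, b, c, d, e, g}.
Min-cut edges: d→f (8), g→Port (12); capacity 8 + 12 = 20.
This cut is saturated, so no flow can exceed 20.

20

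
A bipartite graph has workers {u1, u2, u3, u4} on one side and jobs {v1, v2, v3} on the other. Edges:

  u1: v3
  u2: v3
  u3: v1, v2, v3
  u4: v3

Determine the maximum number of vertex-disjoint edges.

Unit-capacity flow: source→left, listed edges, right→sink; max matching = max flow.
Augmenting path u1→v3 (+1); matched 1.
Augmenting path u3→v1 (+1); matched 2.
No augmenting path remains; maximum matching = 2.
König certificate: {u3, v3} is a vertex cover of size 2 (every listed pair touches it), so no matching can be larger.

2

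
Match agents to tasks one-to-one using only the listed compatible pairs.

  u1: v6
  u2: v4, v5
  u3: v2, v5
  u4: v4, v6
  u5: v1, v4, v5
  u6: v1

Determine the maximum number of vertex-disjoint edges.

Unit-capacity flow: source→left, listed edges, right→sink; max matching = max flow.
Augmenting path u1→v6 (+1); matched 1.
Augmenting path u2→v4 (+1); matched 2.
Augmenting path u3→v2 (+1); matched 3.
Augmenting path u5→v1 (+1); matched 4.
Augmenting path u4→v4→u2→v5 (+1); matched 5.
No augmenting path remains; maximum matching = 5.
König certificate: {u3, v1, v4, v5, v6} is a vertex cover of size 5 (every listed pair touches it), so no matching can be larger.

5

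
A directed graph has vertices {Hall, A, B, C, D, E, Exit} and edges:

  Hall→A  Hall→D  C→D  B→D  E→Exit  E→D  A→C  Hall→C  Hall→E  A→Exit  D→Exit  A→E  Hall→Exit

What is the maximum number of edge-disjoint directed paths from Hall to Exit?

Assign every edge capacity 1; by Menger, the answer equals the max flow.
Path Hall→Exit (+1); total 1.
Path Hall→A→Exit (+1); total 2.
Path Hall→D→Exit (+1); total 3.
Path Hall→E→Exit (+1); total 4.
No residual Hall→Exit path; max flow = 4.
Certifying cut of size 4: {D→Exit, Hall→A, Hall→E, Hall→Exit}.

4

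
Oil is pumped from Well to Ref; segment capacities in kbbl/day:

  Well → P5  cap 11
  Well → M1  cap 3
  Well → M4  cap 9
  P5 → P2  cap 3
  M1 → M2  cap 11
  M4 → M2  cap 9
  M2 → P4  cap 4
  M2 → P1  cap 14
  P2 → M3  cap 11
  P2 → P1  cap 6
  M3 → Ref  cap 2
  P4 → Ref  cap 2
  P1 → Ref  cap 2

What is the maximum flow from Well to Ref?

6

Augment Well→P5→P2→M3→Ref: bottleneck 2, flow now 2.
Augment Well→P5→P2→P1→Ref: bottleneck 1, flow now 3.
Augment Well→M1→M2→P4→Ref: bottleneck 2, flow now 5.
Augment Well→M1→M2→P1→Ref: bottleneck 1, flow now 6.
No augmenting path remains; maximum flow = 6.
In the residual graph, reachable from Well: {Well, P5, M1, M4, M2, P2, M3, P4, P1}.
Min-cut edges: M3→Ref (2), P4→Ref (2), P1→Ref (2); capacity 2 + 2 + 2 = 6.
This cut is saturated, so no flow can exceed 6.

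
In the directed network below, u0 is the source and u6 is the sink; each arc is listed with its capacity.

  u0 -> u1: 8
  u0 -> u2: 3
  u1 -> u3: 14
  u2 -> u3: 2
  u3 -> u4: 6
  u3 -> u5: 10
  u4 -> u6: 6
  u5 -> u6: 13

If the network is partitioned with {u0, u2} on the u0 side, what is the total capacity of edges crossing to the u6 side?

10

Edges leaving {u0, u2}: u0→u1 (8), u2→u3 (2).
Cut capacity = 8 + 2 = 10.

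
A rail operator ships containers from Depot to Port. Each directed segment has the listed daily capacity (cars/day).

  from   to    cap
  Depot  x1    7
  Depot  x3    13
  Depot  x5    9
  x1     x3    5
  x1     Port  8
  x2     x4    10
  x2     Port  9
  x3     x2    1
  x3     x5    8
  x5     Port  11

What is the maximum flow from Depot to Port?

19

Augment Depot→x1→Port: bottleneck 7, flow now 7.
Augment Depot→x5→Port: bottleneck 9, flow now 16.
Augment Depot→x3→x2→Port: bottleneck 1, flow now 17.
Augment Depot→x3→x5→Port: bottleneck 2, flow now 19.
No augmenting path remains; maximum flow = 19.
In the residual graph, reachable from Depot: {Depot, x3, x5}.
Min-cut edges: Depot→x1 (7), x3→x2 (1), x5→Port (11); capacity 7 + 1 + 11 = 19.
This cut is saturated, so no flow can exceed 19.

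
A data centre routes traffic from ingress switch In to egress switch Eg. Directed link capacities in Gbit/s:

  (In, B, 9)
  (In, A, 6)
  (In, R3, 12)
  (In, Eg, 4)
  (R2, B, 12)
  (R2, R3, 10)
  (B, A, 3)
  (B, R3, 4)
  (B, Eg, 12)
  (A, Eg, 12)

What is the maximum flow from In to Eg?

19

Augment In→Eg: bottleneck 4, flow now 4.
Augment In→B→Eg: bottleneck 9, flow now 13.
Augment In→A→Eg: bottleneck 6, flow now 19.
No augmenting path remains; maximum flow = 19.
In the residual graph, reachable from In: {In, R3}.
Min-cut edges: In→B (9), In→A (6), In→Eg (4); capacity 9 + 6 + 4 = 19.
This cut is saturated, so no flow can exceed 19.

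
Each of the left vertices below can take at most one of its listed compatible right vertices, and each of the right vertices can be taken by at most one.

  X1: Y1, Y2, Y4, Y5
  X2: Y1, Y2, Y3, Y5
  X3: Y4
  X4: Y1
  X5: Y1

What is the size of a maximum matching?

4

Unit-capacity flow: source→left, listed edges, right→sink; max matching = max flow.
Augmenting path X1→Y1 (+1); matched 1.
Augmenting path X2→Y2 (+1); matched 2.
Augmenting path X3→Y4 (+1); matched 3.
Augmenting path X4→Y1→X1→Y5 (+1); matched 4.
No augmenting path remains; maximum matching = 4.
König certificate: {X1, X2, X3, Y1} is a vertex cover of size 4 (every listed pair touches it), so no matching can be larger.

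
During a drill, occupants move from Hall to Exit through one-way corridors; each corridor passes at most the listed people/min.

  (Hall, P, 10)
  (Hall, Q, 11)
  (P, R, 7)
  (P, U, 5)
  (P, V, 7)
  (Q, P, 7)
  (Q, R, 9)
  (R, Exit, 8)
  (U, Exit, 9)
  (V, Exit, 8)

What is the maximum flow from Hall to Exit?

Augment Hall→P→R→Exit: bottleneck 7, flow now 7.
Augment Hall→P→U→Exit: bottleneck 3, flow now 10.
Augment Hall→Q→R→Exit: bottleneck 1, flow now 11.
Augment Hall→Q→P→U→Exit: bottleneck 2, flow now 13.
Augment Hall→Q→P→V→Exit: bottleneck 5, flow now 18.
Augment Hall→Q→R→P→V→Exit: bottleneck 2, flow now 20. (uses reverse residual edge)
No augmenting path remains; maximum flow = 20.
In the residual graph, reachable from Hall: {Hall, P, Q, R}.
Min-cut edges: P→U (5), P→V (7), R→Exit (8); capacity 5 + 7 + 8 = 20.
This cut is saturated, so no flow can exceed 20.

20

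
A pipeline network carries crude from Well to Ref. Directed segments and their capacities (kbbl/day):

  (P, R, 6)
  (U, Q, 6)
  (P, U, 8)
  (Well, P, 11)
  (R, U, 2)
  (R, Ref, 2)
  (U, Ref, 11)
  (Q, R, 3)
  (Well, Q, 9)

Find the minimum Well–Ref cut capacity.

Augment Well→P→R→Ref: bottleneck 2, flow now 2.
Augment Well→P→U→Ref: bottleneck 8, flow now 10.
Augment Well→P→R→U→Ref: bottleneck 1, flow now 11.
Augment Well→Q→R→U→Ref: bottleneck 1, flow now 12.
No augmenting path remains; maximum flow = 12.
By max-flow min-cut, the minimum cut capacity equals the max flow.
In the residual graph, reachable from Well: {Well, P, Q, R}.
Min-cut edges: P→U (8), R→U (2), R→Ref (2); capacity 8 + 2 + 2 = 12.

12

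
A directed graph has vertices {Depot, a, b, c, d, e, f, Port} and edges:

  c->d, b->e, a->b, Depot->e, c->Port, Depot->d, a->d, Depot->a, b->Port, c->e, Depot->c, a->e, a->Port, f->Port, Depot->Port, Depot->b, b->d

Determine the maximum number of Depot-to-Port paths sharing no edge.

4

Assign every edge capacity 1; by Menger, the answer equals the max flow.
Path Depot→Port (+1); total 1.
Path Depot→a→Port (+1); total 2.
Path Depot→b→Port (+1); total 3.
Path Depot→c→Port (+1); total 4.
No residual Depot→Port path; max flow = 4.
Certifying cut of size 4: {Depot→Port, Depot→a, Depot→b, Depot→c}.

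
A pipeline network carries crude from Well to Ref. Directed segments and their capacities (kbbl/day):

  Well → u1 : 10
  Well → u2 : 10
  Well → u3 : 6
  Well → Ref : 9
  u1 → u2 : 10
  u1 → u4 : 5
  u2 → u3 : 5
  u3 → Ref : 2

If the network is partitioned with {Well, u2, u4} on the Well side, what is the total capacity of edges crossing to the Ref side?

30

Edges leaving {Well, u2, u4}: Well→u1 (10), Well→u3 (6), Well→Ref (9), u2→u3 (5).
Cut capacity = 10 + 6 + 9 + 5 = 30.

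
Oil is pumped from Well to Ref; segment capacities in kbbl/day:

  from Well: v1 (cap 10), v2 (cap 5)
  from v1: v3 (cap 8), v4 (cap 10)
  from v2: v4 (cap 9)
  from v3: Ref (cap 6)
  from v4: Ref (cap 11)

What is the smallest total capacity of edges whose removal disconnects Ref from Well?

Augment Well→v1→v3→Ref: bottleneck 6, flow now 6.
Augment Well→v1→v4→Ref: bottleneck 4, flow now 10.
Augment Well→v2→v4→Ref: bottleneck 5, flow now 15.
No augmenting path remains; maximum flow = 15.
By max-flow min-cut, the minimum cut capacity equals the max flow.
In the residual graph, reachable from Well: {Well}.
Min-cut edges: Well→v1 (10), Well→v2 (5); capacity 10 + 5 = 15.

15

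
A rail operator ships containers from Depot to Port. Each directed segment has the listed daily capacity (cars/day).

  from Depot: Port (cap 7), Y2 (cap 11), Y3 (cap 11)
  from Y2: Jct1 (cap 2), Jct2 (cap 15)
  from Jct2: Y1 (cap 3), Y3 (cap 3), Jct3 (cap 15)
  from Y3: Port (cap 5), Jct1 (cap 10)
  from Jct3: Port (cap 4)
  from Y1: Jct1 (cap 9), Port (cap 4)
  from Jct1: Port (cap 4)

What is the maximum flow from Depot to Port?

Augment Depot→Port: bottleneck 7, flow now 7.
Augment Depot→Y3→Port: bottleneck 5, flow now 12.
Augment Depot→Y2→Jct1→Port: bottleneck 2, flow now 14.
Augment Depot→Y3→Jct1→Port: bottleneck 2, flow now 16.
Augment Depot→Y2→Jct2→Jct3→Port: bottleneck 4, flow now 20.
Augment Depot→Y2→Jct2→Y1→Port: bottleneck 3, flow now 23.
No augmenting path remains; maximum flow = 23.
In the residual graph, reachable from Depot: {Depot, Y2, Jct2, Y3, Jct3, Jct1}.
Min-cut edges: Depot→Port (7), Jct2→Y1 (3), Y3→Port (5), Jct3→Port (4), Jct1→Port (4); capacity 7 + 3 + 5 + 4 + 4 = 23.
This cut is saturated, so no flow can exceed 23.

23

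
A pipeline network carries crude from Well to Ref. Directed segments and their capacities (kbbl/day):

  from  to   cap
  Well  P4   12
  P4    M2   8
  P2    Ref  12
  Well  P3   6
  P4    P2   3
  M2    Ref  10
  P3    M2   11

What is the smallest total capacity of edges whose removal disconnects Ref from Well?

13

Augment Well→P3→M2→Ref: bottleneck 6, flow now 6.
Augment Well→P4→P2→Ref: bottleneck 3, flow now 9.
Augment Well→P4→M2→Ref: bottleneck 4, flow now 13.
No augmenting path remains; maximum flow = 13.
By max-flow min-cut, the minimum cut capacity equals the max flow.
In the residual graph, reachable from Well: {Well, P3, P4, M2}.
Min-cut edges: P4→P2 (3), M2→Ref (10); capacity 3 + 10 = 13.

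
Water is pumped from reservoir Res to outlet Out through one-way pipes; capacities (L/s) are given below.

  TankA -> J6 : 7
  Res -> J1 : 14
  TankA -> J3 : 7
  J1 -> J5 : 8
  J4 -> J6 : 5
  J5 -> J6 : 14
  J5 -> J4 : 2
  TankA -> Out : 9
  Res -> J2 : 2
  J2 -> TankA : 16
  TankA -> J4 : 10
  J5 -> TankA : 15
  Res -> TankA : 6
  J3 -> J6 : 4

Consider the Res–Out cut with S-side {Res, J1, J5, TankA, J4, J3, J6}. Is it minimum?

Given cut capacity: 2 + 9 = 11.
Augment Res→TankA→Out: bottleneck 6, flow now 6.
Augment Res→J2→TankA→Out: bottleneck 2, flow now 8.
Augment Res→J1→J5→TankA→Out: bottleneck 1, flow now 9.
No augmenting path remains; maximum flow = 9.
In the residual graph, reachable from Res: {Res, J2, J1, J5, TankA, J4, J3, J6}.
Min-cut edges: TankA→Out (9); capacity 9 = 9.
Cut capacity 11 exceeds the max flow 9, so it is not minimum.

No — its capacity is 11, but the minimum cut has capacity 9.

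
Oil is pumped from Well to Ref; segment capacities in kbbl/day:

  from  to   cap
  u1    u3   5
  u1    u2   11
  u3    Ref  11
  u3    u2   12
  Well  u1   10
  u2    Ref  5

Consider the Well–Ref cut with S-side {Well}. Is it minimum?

Given cut capacity: 10 = 10.
Augment Well→u1→u2→Ref: bottleneck 5, flow now 5.
Augment Well→u1→u3→Ref: bottleneck 5, flow now 10.
No augmenting path remains; maximum flow = 10.
Cut capacity 10 equals the max flow, so it is a minimum cut.

Yes — it is a minimum cut (capacity 10).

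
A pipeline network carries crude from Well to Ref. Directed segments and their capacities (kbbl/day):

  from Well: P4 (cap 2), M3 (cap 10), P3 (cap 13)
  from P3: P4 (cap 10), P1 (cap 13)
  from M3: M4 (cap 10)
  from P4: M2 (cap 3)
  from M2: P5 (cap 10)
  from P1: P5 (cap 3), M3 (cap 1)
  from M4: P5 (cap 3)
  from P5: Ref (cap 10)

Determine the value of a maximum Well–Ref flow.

9

Augment Well→P3→P1→P5→Ref: bottleneck 3, flow now 3.
Augment Well→M3→M4→P5→Ref: bottleneck 3, flow now 6.
Augment Well→P4→M2→P5→Ref: bottleneck 2, flow now 8.
Augment Well→P3→P4→M2→P5→Ref: bottleneck 1, flow now 9.
No augmenting path remains; maximum flow = 9.
In the residual graph, reachable from Well: {Well, P3, M3, P4, P1, M4}.
Min-cut edges: P4→M2 (3), P1→P5 (3), M4→P5 (3); capacity 3 + 3 + 3 = 9.
This cut is saturated, so no flow can exceed 9.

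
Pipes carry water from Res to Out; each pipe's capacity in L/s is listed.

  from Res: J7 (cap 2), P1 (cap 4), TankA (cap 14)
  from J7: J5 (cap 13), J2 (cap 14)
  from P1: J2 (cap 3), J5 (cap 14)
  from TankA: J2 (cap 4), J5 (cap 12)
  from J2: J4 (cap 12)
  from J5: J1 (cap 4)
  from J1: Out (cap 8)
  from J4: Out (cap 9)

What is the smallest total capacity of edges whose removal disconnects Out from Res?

13

Augment Res→J7→J2→J4→Out: bottleneck 2, flow now 2.
Augment Res→P1→J2→J4→Out: bottleneck 3, flow now 5.
Augment Res→P1→J5→J1→Out: bottleneck 1, flow now 6.
Augment Res→TankA→J2→J4→Out: bottleneck 4, flow now 10.
Augment Res→TankA→J5→J1→Out: bottleneck 3, flow now 13.
No augmenting path remains; maximum flow = 13.
By max-flow min-cut, the minimum cut capacity equals the max flow.
In the residual graph, reachable from Res: {Res, P1, TankA, J5}.
Min-cut edges: Res→J7 (2), P1→J2 (3), TankA→J2 (4), J5→J1 (4); capacity 2 + 3 + 4 + 4 = 13.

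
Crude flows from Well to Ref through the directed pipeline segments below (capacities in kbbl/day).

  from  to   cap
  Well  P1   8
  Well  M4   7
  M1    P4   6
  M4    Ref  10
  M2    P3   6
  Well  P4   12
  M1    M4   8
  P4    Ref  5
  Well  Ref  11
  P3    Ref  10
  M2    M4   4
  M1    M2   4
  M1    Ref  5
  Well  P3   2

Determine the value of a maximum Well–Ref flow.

Augment Well→Ref: bottleneck 11, flow now 11.
Augment Well→P4→Ref: bottleneck 5, flow now 16.
Augment Well→P3→Ref: bottleneck 2, flow now 18.
Augment Well→M4→Ref: bottleneck 7, flow now 25.
No augmenting path remains; maximum flow = 25.
In the residual graph, reachable from Well: {Well, P4, P1}.
Min-cut edges: Well→P3 (2), Well→M4 (7), Well→Ref (11), P4→Ref (5); capacity 2 + 7 + 11 + 5 = 25.
This cut is saturated, so no flow can exceed 25.

25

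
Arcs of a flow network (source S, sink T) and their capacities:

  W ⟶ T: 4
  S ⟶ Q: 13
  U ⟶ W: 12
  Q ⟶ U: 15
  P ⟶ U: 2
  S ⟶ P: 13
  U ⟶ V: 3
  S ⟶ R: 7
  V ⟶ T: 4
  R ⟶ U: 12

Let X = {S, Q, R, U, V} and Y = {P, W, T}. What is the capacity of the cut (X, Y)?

Edges leaving {S, Q, R, U, V}: S→P (13), U→W (12), V→T (4).
Cut capacity = 13 + 12 + 4 = 29.

29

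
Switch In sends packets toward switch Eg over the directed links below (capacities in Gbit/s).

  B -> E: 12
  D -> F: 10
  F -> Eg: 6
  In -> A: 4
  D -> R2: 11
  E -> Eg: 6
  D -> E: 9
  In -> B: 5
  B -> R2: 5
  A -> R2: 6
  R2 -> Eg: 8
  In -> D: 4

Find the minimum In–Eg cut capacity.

13

Augment In→B→R2→Eg: bottleneck 5, flow now 5.
Augment In→A→R2→Eg: bottleneck 3, flow now 8.
Augment In→D→F→Eg: bottleneck 4, flow now 12.
Augment In→A→R2→B→E→Eg: bottleneck 1, flow now 13. (uses reverse residual edge)
No augmenting path remains; maximum flow = 13.
By max-flow min-cut, the minimum cut capacity equals the max flow.
In the residual graph, reachable from In: {In}.
Min-cut edges: In→B (5), In→A (4), In→D (4); capacity 5 + 4 + 4 = 13.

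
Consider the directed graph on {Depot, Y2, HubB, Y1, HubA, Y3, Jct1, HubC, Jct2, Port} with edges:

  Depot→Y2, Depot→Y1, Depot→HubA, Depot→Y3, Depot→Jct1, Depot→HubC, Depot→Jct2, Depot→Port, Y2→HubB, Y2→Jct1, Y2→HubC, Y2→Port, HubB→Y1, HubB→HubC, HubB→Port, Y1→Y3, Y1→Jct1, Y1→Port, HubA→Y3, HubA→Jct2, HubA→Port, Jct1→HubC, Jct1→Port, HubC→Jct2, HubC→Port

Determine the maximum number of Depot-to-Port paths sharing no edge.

6

Assign every edge capacity 1; by Menger, the answer equals the max flow.
Path Depot→Port (+1); total 1.
Path Depot→Y2→Port (+1); total 2.
Path Depot→Y1→Port (+1); total 3.
Path Depot→HubA→Port (+1); total 4.
Path Depot→Jct1→Port (+1); total 5.
Path Depot→HubC→Port (+1); total 6.
No residual Depot→Port path; max flow = 6.
Certifying cut of size 6: {Depot→HubA, Depot→HubC, Depot→Jct1, Depot→Port, Depot→Y1, Depot→Y2}.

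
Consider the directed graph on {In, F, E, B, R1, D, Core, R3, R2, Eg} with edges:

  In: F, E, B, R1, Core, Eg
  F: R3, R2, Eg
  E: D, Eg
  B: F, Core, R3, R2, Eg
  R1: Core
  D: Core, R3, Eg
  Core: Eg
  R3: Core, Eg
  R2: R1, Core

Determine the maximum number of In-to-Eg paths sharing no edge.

Assign every edge capacity 1; by Menger, the answer equals the max flow.
Path In→Eg (+1); total 1.
Path In→F→Eg (+1); total 2.
Path In→E→Eg (+1); total 3.
Path In→B→Eg (+1); total 4.
Path In→Core→Eg (+1); total 5.
No residual In→Eg path; max flow = 5.
Certifying cut of size 5: {Core→Eg, In→B, In→E, In→Eg, In→F}.

5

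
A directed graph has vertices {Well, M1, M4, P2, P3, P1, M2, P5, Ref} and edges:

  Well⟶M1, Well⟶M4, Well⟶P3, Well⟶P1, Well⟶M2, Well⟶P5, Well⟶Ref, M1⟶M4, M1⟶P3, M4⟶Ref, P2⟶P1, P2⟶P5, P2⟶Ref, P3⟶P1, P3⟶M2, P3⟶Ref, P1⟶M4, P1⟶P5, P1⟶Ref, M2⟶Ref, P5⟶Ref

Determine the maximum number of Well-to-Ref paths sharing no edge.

6

Assign every edge capacity 1; by Menger, the answer equals the max flow.
Path Well→Ref (+1); total 1.
Path Well→M4→Ref (+1); total 2.
Path Well→P3→Ref (+1); total 3.
Path Well→P1→Ref (+1); total 4.
Path Well→M2→Ref (+1); total 5.
Path Well→P5→Ref (+1); total 6.
No residual Well→Ref path; max flow = 6.
Certifying cut of size 6: {M2→Ref, M4→Ref, P1→Ref, P3→Ref, P5→Ref, Well→Ref}.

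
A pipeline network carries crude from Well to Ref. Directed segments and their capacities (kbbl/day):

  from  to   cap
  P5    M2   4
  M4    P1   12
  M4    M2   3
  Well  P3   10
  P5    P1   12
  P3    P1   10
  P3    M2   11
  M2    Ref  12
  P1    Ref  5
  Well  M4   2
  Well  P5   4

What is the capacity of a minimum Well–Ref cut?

16

Augment Well→P5→P1→Ref: bottleneck 4, flow now 4.
Augment Well→M4→P1→Ref: bottleneck 1, flow now 5.
Augment Well→M4→M2→Ref: bottleneck 1, flow now 6.
Augment Well→P3→M2→Ref: bottleneck 10, flow now 16.
No augmenting path remains; maximum flow = 16.
By max-flow min-cut, the minimum cut capacity equals the max flow.
In the residual graph, reachable from Well: {Well}.
Min-cut edges: Well→P5 (4), Well→M4 (2), Well→P3 (10); capacity 4 + 2 + 10 = 16.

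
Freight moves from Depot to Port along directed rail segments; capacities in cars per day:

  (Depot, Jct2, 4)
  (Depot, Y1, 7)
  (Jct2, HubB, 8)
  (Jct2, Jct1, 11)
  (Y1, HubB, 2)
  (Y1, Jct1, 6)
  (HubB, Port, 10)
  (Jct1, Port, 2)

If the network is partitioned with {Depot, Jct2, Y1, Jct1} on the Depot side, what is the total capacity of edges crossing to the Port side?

Edges leaving {Depot, Jct2, Y1, Jct1}: Jct2→HubB (8), Y1→HubB (2), Jct1→Port (2).
Cut capacity = 8 + 2 + 2 = 12.

12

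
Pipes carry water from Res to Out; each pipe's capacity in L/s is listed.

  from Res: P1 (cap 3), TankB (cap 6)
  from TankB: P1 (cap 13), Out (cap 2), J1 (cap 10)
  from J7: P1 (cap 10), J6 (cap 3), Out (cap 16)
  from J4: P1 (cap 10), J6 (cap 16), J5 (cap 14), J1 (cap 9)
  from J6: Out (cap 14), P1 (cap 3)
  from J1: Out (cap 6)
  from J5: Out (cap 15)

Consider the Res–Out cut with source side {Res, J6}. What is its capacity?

Edges leaving {Res, J6}: Res→TankB (6), Res→P1 (3), J6→P1 (3), J6→Out (14).
Cut capacity = 6 + 3 + 3 + 14 = 26.

26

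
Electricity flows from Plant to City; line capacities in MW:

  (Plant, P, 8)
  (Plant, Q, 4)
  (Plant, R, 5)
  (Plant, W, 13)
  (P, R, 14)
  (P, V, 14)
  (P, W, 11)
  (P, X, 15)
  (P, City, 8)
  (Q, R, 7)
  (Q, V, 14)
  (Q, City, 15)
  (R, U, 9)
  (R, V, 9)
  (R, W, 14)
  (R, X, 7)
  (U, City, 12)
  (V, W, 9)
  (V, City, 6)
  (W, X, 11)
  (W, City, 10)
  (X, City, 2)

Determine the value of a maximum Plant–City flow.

29

Augment Plant→P→City: bottleneck 8, flow now 8.
Augment Plant→Q→City: bottleneck 4, flow now 12.
Augment Plant→W→City: bottleneck 10, flow now 22.
Augment Plant→R→U→City: bottleneck 5, flow now 27.
Augment Plant→W→X→City: bottleneck 2, flow now 29.
No augmenting path remains; maximum flow = 29.
In the residual graph, reachable from Plant: {Plant, W, X}.
Min-cut edges: Plant→P (8), Plant→Q (4), Plant→R (5), W→City (10), X→City (2); capacity 8 + 4 + 5 + 10 + 2 = 29.
This cut is saturated, so no flow can exceed 29.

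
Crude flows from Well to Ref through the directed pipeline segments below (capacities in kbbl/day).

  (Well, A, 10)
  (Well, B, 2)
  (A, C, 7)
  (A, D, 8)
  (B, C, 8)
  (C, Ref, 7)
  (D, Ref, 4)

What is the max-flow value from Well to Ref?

Augment Well→A→C→Ref: bottleneck 7, flow now 7.
Augment Well→A→D→Ref: bottleneck 3, flow now 10.
Augment Well→B→C→A→D→Ref: bottleneck 1, flow now 11. (uses reverse residual edge)
No augmenting path remains; maximum flow = 11.
In the residual graph, reachable from Well: {Well, A, B, C, D}.
Min-cut edges: C→Ref (7), D→Ref (4); capacity 7 + 4 = 11.
This cut is saturated, so no flow can exceed 11.

11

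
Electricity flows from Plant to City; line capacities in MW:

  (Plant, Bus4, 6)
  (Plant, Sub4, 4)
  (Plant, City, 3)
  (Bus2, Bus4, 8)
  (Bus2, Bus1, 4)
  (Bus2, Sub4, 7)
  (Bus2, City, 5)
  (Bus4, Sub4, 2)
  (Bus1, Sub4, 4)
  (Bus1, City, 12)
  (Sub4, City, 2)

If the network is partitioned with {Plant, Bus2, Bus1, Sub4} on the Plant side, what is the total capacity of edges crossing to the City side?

36

Edges leaving {Plant, Bus2, Bus1, Sub4}: Plant→Bus4 (6), Plant→City (3), Bus2→Bus4 (8), Bus2→City (5), Bus1→City (12), Sub4→City (2).
Cut capacity = 6 + 3 + 8 + 5 + 12 + 2 = 36.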